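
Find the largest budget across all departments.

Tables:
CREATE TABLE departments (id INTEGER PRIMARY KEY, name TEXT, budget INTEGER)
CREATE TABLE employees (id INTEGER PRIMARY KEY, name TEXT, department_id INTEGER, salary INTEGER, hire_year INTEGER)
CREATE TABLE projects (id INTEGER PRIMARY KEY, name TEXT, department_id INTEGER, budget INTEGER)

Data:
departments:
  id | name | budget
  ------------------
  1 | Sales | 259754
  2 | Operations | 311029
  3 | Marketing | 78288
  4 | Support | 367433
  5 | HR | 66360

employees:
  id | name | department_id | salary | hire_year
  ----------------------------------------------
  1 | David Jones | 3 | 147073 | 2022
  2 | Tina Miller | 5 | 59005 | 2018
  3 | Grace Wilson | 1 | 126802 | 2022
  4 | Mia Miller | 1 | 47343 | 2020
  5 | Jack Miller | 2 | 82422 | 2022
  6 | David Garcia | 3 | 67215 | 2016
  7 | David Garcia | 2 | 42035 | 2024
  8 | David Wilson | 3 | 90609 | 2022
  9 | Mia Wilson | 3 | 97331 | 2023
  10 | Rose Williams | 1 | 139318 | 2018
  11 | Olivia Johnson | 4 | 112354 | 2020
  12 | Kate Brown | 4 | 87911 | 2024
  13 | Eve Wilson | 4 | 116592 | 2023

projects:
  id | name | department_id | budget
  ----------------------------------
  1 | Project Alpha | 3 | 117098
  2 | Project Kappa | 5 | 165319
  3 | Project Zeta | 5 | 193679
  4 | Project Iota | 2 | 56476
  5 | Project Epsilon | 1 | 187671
SELECT MAX(budget) FROM departments

Execution result:
367433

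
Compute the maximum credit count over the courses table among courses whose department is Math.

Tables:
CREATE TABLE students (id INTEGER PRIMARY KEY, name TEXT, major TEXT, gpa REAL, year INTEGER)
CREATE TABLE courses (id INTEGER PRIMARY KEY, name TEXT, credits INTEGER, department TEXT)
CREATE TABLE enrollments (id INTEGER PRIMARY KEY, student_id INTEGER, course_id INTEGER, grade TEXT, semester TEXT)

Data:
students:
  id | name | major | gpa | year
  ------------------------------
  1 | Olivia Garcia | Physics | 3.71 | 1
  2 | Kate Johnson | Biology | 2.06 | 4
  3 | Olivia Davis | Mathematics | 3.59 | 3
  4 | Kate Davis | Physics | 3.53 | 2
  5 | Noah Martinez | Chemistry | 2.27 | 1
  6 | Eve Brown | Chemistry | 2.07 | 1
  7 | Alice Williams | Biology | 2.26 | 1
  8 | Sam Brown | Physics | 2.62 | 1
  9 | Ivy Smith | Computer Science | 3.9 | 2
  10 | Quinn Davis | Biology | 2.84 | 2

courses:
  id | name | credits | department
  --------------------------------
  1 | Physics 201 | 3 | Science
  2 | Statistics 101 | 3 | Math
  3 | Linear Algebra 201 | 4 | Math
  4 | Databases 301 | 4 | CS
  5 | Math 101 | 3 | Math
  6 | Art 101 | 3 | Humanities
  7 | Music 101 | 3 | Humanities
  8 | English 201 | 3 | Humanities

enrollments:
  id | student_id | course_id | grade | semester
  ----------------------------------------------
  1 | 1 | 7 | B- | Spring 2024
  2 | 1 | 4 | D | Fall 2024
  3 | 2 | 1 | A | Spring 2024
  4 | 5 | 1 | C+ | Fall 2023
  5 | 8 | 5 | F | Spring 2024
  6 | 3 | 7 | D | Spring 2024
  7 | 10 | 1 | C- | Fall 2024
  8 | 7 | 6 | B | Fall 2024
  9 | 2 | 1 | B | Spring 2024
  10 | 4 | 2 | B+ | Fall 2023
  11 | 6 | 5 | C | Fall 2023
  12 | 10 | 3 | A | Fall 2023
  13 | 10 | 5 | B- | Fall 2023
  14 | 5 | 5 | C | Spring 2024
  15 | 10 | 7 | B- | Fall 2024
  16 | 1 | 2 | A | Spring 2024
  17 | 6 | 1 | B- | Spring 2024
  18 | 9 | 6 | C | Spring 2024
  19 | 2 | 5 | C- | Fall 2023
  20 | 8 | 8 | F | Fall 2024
SELECT MAX(credits) FROM courses WHERE department = 'Math'

Execution result:
4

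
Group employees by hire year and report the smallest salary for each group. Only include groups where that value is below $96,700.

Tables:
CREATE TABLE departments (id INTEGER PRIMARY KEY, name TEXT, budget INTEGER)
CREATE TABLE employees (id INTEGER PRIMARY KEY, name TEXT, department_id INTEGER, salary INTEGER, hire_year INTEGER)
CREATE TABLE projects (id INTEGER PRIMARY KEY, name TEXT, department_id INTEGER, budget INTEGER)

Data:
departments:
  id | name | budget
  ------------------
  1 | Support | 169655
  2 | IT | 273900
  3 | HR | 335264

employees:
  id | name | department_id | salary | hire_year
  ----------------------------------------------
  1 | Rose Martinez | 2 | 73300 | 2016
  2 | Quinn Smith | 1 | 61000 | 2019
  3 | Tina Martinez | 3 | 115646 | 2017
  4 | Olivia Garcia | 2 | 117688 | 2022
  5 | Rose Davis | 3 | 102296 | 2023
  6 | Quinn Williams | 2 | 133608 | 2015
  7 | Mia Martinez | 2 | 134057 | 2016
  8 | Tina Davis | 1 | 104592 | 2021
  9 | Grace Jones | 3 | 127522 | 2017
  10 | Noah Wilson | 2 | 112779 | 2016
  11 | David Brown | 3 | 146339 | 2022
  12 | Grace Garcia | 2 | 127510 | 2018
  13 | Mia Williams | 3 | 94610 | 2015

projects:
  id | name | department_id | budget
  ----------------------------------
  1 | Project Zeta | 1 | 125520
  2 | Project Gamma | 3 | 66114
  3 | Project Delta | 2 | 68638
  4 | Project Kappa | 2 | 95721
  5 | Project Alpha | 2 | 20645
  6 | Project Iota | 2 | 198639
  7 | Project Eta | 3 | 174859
SELECT hire_year, MIN(salary) AS min_salary FROM employees GROUP BY hire_year HAVING MIN(salary) < 96700

Execution result:
hire_year | min_salary
2015 | 94610
2016 | 73300
2019 | 61000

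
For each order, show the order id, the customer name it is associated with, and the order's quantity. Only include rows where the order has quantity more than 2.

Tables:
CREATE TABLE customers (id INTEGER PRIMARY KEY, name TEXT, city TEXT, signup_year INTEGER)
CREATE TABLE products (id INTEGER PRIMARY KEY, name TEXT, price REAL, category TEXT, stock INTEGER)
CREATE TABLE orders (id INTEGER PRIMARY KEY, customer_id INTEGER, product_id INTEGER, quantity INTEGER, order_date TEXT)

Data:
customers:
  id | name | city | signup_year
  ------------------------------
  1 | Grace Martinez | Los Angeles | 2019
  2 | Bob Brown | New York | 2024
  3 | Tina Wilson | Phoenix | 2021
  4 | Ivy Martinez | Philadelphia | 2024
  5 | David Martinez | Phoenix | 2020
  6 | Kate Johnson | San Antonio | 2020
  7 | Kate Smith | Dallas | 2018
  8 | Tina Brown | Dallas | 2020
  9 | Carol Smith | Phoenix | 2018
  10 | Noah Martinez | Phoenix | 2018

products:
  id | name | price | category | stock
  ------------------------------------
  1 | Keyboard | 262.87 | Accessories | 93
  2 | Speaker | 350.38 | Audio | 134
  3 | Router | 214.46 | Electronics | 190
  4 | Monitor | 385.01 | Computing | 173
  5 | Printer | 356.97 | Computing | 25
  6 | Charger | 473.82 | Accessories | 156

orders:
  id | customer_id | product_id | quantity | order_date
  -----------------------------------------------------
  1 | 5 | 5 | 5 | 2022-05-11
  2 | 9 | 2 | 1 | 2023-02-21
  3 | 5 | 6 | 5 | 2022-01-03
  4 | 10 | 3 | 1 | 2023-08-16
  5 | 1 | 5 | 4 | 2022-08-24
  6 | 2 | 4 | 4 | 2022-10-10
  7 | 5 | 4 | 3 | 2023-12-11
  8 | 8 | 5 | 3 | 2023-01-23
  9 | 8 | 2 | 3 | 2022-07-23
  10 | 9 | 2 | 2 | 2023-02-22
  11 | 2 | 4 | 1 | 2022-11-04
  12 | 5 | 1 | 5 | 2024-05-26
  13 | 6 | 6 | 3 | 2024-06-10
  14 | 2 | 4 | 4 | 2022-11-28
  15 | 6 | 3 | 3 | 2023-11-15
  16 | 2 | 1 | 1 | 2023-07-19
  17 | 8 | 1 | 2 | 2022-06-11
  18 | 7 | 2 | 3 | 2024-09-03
SELECT c.id, p.name AS customer, c.quantity FROM orders c JOIN customers p ON c.customer_id = p.id WHERE c.quantity > 2

Execution result:
id | customer | quantity
1 | David Martinez | 5
3 | David Martinez | 5
5 | Grace Martinez | 4
6 | Bob Brown | 4
7 | David Martinez | 3
8 | Tina Brown | 3
9 | Tina Brown | 3
12 | David Martinez | 5
13 | Kate Johnson | 3
14 | Bob Brown | 4
15 | Kate Johnson | 3
18 | Kate Smith | 3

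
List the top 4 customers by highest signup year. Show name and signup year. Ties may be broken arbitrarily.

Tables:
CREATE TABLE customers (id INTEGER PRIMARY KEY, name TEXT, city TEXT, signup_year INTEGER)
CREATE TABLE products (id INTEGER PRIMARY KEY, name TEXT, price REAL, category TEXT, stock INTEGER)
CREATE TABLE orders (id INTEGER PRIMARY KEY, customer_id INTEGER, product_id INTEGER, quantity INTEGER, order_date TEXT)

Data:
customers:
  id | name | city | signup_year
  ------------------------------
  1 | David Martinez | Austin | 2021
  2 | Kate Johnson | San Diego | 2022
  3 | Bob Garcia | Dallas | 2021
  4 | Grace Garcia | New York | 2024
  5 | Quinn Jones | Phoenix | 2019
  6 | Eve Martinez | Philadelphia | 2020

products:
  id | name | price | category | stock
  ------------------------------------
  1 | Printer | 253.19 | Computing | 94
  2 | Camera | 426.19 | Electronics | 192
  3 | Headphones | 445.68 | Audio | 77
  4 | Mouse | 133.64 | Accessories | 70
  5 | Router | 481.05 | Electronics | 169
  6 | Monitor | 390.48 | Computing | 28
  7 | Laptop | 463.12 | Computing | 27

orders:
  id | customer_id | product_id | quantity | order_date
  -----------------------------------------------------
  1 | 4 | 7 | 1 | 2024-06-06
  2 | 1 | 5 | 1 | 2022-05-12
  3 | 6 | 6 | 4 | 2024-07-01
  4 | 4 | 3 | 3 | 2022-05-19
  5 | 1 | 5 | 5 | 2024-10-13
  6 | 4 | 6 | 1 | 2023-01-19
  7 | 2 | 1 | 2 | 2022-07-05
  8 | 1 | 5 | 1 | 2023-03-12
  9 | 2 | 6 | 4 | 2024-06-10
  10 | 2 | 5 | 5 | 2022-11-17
SELECT name, signup_year FROM customers ORDER BY signup_year DESC LIMIT 4

Execution result:
name | signup_year
Grace Garcia | 2024
Kate Johnson | 2022
David Martinez | 2021
Bob Garcia | 2021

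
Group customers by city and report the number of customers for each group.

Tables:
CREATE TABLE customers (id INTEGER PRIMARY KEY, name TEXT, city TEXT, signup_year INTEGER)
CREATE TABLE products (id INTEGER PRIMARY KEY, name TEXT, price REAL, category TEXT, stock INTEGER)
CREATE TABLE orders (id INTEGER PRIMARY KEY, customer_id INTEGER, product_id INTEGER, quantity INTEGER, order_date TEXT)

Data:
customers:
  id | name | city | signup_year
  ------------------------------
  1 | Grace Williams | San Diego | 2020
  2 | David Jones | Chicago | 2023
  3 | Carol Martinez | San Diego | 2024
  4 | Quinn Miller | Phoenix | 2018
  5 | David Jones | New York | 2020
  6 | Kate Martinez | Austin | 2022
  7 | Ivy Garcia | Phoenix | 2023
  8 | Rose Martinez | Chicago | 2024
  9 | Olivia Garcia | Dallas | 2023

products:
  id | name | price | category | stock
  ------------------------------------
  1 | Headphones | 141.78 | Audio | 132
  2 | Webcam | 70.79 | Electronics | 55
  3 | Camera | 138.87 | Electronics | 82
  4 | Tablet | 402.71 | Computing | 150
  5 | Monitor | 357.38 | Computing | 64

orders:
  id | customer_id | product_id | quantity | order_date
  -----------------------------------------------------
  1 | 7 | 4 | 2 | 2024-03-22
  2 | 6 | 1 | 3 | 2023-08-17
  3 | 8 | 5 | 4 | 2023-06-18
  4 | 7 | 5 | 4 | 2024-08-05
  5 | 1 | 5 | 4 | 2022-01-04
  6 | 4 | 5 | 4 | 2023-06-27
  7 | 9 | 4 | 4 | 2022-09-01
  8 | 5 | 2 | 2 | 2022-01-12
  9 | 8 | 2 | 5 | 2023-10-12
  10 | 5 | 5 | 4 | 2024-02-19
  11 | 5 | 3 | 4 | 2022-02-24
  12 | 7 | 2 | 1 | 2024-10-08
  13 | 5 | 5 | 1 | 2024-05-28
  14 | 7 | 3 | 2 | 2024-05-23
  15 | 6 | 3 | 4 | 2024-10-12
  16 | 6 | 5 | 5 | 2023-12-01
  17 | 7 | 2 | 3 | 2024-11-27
SELECT city, COUNT(*) AS n FROM customers GROUP BY city

Execution result:
city | n
Austin | 1
Chicago | 2
Dallas | 1
New York | 1
Phoenix | 2
San Diego | 2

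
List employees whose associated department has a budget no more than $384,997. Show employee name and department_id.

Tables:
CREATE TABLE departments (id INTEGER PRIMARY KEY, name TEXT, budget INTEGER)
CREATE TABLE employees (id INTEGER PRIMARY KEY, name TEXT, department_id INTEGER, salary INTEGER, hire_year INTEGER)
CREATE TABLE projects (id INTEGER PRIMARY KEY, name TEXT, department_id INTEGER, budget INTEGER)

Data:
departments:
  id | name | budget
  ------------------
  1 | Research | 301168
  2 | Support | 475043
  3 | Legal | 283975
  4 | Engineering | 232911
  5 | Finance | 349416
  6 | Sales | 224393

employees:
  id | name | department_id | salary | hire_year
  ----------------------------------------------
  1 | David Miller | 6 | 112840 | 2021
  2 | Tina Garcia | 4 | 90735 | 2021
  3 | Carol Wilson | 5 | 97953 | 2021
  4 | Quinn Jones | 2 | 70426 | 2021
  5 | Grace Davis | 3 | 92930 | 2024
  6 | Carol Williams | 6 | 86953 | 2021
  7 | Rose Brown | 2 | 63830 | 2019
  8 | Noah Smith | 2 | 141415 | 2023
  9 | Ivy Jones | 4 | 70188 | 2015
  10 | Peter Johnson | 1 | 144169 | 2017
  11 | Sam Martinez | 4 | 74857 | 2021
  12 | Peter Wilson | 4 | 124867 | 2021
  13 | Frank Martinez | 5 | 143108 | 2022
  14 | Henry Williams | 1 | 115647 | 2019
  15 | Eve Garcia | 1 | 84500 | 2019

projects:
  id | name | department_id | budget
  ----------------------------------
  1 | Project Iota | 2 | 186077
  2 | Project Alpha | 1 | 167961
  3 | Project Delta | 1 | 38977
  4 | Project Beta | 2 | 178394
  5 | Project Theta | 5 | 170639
SELECT name, department_id FROM employees WHERE department_id IN (SELECT id FROM departments WHERE budget <= 384997)

Execution result:
name | department_id
David Miller | 6
Tina Garcia | 4
Carol Wilson | 5
Grace Davis | 3
Carol Williams | 6
Ivy Jones | 4
Peter Johnson | 1
Sam Martinez | 4
Peter Wilson | 4
Frank Martinez | 5
Henry Williams | 1
Eve Garcia | 1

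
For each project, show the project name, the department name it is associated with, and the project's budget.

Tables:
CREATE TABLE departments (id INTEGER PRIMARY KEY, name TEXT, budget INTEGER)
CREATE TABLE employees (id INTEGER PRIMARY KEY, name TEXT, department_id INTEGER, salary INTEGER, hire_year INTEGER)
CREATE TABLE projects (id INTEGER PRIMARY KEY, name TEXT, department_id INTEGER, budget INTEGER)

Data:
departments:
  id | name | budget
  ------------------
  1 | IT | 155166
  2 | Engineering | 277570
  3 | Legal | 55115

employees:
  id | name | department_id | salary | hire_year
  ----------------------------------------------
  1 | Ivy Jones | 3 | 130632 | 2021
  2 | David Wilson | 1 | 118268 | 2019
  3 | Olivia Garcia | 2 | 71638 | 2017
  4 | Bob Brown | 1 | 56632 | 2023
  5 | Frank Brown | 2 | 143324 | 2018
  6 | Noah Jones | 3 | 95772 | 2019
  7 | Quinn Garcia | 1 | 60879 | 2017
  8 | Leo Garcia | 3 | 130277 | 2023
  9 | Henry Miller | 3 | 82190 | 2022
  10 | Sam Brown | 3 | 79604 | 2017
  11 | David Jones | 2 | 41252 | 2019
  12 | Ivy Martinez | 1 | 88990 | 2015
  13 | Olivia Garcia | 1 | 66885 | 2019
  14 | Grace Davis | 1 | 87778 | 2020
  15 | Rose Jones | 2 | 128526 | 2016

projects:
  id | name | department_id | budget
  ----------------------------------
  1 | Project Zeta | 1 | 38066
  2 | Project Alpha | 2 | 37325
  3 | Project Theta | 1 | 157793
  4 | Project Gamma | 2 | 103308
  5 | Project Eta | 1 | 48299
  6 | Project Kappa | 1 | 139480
SELECT c.name, p.name AS department, c.budget FROM projects c JOIN departments p ON c.department_id = p.id

Execution result:
name | department | budget
Project Zeta | IT | 38066
Project Alpha | Engineering | 37325
Project Theta | IT | 157793
Project Gamma | Engineering | 103308
Project Eta | IT | 48299
Project Kappa | IT | 139480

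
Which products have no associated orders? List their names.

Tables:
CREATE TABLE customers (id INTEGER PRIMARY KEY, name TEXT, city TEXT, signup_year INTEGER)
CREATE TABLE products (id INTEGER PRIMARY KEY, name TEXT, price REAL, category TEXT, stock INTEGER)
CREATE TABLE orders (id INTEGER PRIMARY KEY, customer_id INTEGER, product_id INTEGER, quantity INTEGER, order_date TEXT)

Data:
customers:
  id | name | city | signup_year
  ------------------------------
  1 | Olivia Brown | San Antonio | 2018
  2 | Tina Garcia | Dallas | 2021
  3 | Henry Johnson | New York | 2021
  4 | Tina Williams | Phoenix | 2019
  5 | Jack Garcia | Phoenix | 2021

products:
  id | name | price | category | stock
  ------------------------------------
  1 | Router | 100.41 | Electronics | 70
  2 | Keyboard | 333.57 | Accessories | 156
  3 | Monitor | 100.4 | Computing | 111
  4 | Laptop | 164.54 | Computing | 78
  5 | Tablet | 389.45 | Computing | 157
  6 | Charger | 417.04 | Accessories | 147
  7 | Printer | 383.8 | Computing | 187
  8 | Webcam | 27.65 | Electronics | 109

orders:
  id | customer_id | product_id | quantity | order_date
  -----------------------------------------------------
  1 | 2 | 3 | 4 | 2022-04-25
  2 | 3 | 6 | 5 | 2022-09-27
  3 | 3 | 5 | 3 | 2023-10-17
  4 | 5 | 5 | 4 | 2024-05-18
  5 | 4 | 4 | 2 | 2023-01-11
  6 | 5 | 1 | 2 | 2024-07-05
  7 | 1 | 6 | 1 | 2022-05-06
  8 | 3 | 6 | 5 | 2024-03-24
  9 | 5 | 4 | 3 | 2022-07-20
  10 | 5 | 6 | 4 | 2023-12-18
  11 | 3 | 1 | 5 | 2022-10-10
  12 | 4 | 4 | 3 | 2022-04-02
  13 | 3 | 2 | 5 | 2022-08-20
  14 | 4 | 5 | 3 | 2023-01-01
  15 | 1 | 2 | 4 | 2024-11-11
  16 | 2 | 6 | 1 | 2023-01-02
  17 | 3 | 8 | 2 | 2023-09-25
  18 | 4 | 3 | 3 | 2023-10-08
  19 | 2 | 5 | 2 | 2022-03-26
SELECT p.name FROM products p LEFT JOIN orders c ON c.product_id = p.id WHERE c.id IS NULL

Execution result:
Printer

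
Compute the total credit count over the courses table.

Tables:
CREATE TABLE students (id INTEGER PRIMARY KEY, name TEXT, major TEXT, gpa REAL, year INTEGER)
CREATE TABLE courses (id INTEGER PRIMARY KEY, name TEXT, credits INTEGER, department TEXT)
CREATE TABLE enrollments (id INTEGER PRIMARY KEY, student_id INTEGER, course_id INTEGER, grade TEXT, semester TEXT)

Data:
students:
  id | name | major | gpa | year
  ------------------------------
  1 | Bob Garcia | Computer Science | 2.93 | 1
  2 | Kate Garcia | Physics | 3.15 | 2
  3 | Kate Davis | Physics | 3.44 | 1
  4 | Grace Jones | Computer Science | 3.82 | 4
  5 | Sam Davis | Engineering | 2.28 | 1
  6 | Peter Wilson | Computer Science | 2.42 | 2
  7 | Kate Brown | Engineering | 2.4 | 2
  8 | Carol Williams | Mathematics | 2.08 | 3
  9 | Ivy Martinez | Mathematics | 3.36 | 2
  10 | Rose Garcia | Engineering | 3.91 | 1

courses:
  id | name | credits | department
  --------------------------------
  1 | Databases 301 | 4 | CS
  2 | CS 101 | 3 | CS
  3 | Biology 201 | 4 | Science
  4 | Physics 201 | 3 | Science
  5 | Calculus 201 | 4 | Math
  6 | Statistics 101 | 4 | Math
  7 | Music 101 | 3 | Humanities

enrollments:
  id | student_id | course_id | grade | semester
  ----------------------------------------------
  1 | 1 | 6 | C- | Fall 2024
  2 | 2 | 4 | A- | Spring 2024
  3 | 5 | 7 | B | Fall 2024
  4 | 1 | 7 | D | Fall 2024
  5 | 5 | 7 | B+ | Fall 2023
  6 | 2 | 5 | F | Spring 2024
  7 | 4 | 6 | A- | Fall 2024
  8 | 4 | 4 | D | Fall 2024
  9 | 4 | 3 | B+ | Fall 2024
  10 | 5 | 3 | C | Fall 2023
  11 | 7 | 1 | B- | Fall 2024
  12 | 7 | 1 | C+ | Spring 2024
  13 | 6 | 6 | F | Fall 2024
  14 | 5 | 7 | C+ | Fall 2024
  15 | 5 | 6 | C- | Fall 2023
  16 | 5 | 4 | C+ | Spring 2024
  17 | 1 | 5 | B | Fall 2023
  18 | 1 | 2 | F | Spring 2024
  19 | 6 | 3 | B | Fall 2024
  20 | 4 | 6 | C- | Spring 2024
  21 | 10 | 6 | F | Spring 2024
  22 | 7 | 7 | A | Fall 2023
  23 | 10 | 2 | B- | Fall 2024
SELECT SUM(credits) FROM courses

Execution result:
25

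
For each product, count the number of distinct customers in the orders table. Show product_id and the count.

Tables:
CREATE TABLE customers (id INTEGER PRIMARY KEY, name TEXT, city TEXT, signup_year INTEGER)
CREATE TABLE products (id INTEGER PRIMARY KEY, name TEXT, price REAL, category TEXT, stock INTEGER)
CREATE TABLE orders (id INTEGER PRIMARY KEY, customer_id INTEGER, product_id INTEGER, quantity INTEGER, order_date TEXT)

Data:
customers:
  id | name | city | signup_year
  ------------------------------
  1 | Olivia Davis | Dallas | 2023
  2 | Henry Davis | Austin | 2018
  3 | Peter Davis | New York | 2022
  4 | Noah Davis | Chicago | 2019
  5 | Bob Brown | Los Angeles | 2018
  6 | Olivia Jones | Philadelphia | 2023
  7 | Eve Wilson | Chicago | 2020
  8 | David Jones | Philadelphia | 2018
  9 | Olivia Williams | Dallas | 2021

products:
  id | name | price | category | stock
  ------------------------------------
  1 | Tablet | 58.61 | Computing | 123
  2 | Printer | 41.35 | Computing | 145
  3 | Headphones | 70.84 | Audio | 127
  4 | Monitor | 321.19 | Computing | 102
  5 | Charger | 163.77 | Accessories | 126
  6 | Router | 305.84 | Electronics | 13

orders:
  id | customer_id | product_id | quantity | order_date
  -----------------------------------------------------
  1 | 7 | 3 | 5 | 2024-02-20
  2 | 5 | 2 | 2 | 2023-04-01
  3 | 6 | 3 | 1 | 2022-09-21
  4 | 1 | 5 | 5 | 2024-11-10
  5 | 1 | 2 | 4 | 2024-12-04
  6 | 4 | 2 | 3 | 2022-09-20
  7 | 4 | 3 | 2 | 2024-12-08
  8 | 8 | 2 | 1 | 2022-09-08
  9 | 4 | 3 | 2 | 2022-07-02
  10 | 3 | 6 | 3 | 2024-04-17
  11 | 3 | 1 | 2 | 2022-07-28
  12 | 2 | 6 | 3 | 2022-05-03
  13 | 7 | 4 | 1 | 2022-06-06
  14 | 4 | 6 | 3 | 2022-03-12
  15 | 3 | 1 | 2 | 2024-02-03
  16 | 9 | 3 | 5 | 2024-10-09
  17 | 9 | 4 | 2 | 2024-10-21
SELECT product_id, COUNT(DISTINCT customer_id) AS distinct_customer_count FROM orders GROUP BY product_id

Execution result:
product_id | distinct_customer_count
1 | 1
2 | 4
3 | 4
4 | 2
5 | 1
6 | 3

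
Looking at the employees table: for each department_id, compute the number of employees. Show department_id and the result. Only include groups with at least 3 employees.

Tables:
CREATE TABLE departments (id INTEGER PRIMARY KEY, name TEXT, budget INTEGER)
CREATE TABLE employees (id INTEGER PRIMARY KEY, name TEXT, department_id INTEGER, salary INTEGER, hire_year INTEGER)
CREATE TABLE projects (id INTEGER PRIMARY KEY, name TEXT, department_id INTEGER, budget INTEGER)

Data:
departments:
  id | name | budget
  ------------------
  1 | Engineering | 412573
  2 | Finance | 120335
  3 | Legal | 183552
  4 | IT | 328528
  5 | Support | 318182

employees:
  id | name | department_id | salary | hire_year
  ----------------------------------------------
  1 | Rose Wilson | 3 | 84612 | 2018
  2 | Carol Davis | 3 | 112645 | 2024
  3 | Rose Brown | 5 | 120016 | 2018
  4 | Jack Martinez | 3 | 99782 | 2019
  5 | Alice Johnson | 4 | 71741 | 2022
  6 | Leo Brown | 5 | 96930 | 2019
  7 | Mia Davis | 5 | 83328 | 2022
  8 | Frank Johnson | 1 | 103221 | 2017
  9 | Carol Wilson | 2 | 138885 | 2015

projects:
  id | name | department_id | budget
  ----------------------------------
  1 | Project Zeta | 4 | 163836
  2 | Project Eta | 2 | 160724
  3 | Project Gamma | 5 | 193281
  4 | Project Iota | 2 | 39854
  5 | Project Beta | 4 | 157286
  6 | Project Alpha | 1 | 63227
SELECT department_id, COUNT(*) AS n FROM employees GROUP BY department_id HAVING COUNT(*) >= 3

Execution result:
department_id | n
3 | 3
5 | 3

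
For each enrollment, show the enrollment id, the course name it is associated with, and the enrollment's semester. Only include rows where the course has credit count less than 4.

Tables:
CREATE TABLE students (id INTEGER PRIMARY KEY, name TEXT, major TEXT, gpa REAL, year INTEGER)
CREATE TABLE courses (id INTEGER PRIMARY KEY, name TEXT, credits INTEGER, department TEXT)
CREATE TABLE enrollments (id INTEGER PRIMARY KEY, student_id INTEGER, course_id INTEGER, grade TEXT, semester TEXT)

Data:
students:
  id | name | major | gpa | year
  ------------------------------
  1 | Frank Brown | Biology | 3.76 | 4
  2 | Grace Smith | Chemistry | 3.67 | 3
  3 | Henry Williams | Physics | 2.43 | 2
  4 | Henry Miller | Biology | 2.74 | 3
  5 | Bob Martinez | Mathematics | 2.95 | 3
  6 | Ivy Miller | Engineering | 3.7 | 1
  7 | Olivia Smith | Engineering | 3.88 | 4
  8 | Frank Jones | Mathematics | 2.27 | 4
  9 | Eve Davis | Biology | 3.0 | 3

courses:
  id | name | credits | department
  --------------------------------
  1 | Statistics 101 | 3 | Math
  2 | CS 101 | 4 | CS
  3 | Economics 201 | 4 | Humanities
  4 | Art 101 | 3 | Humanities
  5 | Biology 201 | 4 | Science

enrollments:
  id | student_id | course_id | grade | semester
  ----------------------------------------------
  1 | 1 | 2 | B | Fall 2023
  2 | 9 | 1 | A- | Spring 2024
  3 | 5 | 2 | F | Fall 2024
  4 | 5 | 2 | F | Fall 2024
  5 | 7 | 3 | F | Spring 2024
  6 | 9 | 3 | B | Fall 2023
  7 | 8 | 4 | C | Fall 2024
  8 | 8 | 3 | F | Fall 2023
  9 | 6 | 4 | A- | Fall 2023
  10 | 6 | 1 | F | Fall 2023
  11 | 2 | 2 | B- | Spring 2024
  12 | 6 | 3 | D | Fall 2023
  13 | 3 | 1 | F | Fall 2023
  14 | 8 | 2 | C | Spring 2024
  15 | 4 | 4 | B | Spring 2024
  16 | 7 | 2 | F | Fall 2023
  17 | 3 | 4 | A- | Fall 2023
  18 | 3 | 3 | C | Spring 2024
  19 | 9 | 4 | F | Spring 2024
SELECT c.id, p.name AS course, c.semester FROM enrollments c JOIN courses p ON c.course_id = p.id WHERE p.credits < 4

Execution result:
id | course | semester
2 | Statistics 101 | Spring 2024
7 | Art 101 | Fall 2024
9 | Art 101 | Fall 2023
10 | Statistics 101 | Fall 2023
13 | Statistics 101 | Fall 2023
15 | Art 101 | Spring 2024
17 | Art 101 | Fall 2023
19 | Art 101 | Spring 2024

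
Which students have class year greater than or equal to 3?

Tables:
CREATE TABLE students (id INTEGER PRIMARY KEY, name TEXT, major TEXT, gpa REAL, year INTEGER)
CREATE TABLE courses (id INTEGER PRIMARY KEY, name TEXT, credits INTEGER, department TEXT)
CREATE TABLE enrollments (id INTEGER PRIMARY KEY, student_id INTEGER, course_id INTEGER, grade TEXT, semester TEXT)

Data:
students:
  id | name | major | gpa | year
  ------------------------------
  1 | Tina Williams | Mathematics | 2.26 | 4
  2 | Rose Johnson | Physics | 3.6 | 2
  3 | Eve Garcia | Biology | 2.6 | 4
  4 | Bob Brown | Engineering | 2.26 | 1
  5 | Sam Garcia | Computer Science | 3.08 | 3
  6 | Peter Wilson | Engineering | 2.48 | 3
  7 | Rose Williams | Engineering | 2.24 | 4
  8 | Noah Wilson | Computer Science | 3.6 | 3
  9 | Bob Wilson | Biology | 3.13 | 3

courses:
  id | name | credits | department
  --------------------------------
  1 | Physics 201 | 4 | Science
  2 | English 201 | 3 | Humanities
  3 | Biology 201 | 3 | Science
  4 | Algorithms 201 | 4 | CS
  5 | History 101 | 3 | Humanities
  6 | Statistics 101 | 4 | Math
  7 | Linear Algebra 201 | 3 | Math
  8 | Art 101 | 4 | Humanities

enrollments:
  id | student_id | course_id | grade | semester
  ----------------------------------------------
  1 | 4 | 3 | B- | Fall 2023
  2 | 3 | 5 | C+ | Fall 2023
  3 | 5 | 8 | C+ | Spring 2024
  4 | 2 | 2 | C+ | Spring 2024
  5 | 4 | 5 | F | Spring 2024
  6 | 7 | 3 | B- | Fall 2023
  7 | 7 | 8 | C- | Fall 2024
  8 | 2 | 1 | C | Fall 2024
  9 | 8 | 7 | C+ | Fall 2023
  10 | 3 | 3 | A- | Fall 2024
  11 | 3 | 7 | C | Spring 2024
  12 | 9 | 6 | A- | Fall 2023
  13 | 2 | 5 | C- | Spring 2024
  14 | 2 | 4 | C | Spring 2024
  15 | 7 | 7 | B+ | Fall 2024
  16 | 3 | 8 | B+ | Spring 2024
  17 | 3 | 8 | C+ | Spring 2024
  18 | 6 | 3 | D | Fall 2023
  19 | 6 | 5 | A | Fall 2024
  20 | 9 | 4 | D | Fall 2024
SELECT name, year FROM students WHERE year >= 3

Execution result:
name | year
Tina Williams | 4
Eve Garcia | 4
Sam Garcia | 3
Peter Wilson | 3
Rose Williams | 4
Noah Wilson | 3
Bob Wilson | 3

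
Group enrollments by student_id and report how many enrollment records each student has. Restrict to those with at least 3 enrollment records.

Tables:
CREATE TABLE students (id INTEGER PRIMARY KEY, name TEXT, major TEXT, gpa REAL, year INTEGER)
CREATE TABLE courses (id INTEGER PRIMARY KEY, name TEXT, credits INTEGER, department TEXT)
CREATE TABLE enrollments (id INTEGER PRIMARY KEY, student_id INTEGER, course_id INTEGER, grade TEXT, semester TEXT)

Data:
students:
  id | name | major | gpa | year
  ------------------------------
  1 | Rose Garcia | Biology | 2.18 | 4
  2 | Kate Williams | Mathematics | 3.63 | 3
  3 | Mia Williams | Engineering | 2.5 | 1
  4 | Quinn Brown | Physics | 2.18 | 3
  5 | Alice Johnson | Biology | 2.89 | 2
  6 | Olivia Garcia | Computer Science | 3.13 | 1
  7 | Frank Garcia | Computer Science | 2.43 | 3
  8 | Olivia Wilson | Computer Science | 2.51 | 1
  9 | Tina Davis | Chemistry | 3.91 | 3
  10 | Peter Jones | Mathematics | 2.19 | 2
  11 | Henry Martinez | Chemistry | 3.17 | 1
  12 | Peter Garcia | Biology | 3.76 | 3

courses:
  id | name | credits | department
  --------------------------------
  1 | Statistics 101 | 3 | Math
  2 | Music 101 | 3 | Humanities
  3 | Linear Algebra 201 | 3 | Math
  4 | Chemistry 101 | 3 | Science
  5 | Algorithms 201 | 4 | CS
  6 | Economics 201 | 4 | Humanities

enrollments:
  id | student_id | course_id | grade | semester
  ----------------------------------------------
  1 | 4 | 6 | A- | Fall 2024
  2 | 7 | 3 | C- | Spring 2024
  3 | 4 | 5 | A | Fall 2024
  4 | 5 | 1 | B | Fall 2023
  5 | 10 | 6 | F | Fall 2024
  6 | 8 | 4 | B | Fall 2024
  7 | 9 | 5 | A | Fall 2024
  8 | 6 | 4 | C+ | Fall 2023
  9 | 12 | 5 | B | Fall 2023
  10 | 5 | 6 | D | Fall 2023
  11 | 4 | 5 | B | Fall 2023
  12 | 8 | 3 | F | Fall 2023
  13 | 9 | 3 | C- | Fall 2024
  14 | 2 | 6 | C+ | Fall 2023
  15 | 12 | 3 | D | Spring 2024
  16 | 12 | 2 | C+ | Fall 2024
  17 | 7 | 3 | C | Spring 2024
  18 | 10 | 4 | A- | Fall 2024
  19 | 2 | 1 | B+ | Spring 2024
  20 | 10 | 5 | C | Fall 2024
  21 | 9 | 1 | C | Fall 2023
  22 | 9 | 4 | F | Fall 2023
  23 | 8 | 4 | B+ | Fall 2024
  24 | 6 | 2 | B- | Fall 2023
SELECT student_id, COUNT(*) AS enrollment_count FROM enrollments GROUP BY student_id HAVING COUNT(*) >= 3

Execution result:
student_id | enrollment_count
4 | 3
8 | 3
9 | 4
10 | 3
12 | 3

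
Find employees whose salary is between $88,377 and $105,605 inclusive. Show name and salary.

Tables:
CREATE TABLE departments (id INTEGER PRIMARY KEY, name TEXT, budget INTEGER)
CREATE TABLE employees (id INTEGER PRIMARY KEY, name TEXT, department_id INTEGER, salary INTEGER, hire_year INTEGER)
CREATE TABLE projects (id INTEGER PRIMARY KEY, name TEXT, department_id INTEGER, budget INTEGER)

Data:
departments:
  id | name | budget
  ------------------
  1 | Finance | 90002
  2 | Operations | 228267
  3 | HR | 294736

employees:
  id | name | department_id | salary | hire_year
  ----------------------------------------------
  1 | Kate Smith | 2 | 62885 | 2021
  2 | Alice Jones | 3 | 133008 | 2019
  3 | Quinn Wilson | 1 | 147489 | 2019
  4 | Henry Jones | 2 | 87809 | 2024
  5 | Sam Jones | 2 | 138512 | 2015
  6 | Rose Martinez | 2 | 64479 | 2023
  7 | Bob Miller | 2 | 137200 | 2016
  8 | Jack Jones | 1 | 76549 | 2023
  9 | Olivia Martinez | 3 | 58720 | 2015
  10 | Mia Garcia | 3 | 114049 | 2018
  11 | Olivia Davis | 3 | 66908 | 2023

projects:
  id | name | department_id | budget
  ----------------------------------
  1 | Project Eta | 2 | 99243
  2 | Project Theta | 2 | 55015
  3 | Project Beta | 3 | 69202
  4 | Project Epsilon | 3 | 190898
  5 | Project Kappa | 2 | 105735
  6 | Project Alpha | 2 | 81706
SELECT name, salary FROM employees WHERE salary BETWEEN 88377 AND 105605

Execution result:
(no rows)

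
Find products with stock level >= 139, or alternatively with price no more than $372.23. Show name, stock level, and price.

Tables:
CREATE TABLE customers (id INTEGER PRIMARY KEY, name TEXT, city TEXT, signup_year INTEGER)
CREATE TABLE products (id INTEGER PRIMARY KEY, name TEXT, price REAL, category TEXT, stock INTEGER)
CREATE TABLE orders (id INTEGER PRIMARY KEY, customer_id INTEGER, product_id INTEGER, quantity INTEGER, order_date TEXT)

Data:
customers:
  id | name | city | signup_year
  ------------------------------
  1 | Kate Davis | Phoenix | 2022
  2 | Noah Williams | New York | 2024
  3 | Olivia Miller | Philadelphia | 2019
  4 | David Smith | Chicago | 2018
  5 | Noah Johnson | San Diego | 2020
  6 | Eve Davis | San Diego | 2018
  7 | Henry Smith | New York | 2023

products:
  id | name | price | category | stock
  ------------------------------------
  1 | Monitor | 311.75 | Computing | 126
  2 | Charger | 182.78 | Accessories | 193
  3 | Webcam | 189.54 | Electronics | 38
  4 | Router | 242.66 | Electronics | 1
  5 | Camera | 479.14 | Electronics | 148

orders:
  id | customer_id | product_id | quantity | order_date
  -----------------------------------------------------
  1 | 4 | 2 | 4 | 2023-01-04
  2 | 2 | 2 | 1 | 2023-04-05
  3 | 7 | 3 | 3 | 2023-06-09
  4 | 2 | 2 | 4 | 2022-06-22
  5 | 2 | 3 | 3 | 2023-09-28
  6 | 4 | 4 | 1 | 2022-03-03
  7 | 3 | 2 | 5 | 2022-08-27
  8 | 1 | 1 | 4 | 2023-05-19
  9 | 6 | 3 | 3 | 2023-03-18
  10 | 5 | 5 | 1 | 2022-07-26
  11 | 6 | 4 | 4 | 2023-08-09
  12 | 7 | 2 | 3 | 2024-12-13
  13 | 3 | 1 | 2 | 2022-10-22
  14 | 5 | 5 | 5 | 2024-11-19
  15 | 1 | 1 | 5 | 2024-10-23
SELECT name, stock, price FROM products WHERE stock >= 139 OR price <= 372.23

Execution result:
name | stock | price
Monitor | 126 | 311.75
Charger | 193 | 182.78
Webcam | 38 | 189.54
Router | 1 | 242.66
Camera | 148 | 479.14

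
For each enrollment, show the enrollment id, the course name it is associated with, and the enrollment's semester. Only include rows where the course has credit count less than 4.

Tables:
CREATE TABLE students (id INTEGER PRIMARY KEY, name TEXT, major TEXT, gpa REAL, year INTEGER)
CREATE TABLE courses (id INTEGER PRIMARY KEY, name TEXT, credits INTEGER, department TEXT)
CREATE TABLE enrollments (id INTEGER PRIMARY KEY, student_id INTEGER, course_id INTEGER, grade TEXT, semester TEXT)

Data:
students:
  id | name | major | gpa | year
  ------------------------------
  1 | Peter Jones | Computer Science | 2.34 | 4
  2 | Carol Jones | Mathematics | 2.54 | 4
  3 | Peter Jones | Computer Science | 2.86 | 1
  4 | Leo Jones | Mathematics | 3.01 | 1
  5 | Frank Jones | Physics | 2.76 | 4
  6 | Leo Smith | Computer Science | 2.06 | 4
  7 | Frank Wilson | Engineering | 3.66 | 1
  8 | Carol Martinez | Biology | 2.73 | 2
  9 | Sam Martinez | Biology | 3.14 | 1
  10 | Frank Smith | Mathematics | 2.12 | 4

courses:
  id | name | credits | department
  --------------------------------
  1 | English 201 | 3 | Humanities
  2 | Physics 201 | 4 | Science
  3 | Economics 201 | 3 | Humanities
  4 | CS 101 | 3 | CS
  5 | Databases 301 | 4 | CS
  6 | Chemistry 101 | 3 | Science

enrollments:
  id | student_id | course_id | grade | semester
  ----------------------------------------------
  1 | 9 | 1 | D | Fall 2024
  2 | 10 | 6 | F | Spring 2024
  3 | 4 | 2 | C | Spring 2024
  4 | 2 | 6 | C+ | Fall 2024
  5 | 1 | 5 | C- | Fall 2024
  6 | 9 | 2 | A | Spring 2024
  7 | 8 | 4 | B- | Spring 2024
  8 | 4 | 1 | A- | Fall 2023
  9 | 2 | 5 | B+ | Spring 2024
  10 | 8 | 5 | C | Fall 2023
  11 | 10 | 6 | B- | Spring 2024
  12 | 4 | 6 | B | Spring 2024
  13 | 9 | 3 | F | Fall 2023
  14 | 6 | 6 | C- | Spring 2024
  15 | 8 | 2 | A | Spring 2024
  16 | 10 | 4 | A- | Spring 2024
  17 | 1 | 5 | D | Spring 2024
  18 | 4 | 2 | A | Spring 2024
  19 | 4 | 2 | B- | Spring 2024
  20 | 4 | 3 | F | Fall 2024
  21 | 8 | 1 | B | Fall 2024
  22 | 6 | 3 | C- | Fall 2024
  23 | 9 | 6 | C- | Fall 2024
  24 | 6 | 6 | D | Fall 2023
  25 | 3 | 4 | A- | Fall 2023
SELECT c.id, p.name AS course, c.semester FROM enrollments c JOIN courses p ON c.course_id = p.id WHERE p.credits < 4

Execution result:
id | course | semester
1 | English 201 | Fall 2024
2 | Chemistry 101 | Spring 2024
4 | Chemistry 101 | Fall 2024
7 | CS 101 | Spring 2024
8 | English 201 | Fall 2023
11 | Chemistry 101 | Spring 2024
12 | Chemistry 101 | Spring 2024
13 | Economics 201 | Fall 2023
14 | Chemistry 101 | Spring 2024
16 | CS 101 | Spring 2024
20 | Economics 201 | Fall 2024
21 | English 201 | Fall 2024
22 | Economics 201 | Fall 2024
23 | Chemistry 101 | Fall 2024
24 | Chemistry 101 | Fall 2023
25 | CS 101 | Fall 2023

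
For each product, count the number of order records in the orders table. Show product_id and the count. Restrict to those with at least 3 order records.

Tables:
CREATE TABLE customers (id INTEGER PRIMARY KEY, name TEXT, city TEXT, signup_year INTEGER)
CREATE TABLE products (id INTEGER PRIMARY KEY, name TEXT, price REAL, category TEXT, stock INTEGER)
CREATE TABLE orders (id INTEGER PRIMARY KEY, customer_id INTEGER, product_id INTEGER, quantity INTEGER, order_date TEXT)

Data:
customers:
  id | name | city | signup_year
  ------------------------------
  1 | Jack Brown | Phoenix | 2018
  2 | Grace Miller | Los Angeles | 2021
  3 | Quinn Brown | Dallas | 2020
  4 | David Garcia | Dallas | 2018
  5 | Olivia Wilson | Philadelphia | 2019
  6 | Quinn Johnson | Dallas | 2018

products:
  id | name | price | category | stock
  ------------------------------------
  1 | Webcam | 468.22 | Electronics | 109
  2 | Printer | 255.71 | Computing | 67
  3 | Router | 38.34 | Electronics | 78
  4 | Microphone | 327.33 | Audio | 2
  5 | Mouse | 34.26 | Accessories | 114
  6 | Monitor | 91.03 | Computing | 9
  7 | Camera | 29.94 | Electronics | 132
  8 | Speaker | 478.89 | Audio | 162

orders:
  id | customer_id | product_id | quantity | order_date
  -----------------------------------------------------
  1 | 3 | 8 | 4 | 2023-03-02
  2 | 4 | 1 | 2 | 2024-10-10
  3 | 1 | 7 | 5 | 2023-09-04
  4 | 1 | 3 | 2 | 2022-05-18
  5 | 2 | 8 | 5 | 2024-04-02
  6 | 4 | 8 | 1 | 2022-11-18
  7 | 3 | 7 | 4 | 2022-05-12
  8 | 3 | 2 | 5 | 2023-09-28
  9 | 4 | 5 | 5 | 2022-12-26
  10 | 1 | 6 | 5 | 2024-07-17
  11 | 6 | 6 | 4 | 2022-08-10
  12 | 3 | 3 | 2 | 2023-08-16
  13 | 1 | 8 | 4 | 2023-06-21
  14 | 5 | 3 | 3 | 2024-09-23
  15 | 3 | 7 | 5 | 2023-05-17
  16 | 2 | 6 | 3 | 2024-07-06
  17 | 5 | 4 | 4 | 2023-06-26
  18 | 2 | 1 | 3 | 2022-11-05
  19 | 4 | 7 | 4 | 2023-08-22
SELECT product_id, COUNT(*) AS order_count FROM orders GROUP BY product_id HAVING COUNT(*) >= 3

Execution result:
product_id | order_count
3 | 3
6 | 3
7 | 4
8 | 4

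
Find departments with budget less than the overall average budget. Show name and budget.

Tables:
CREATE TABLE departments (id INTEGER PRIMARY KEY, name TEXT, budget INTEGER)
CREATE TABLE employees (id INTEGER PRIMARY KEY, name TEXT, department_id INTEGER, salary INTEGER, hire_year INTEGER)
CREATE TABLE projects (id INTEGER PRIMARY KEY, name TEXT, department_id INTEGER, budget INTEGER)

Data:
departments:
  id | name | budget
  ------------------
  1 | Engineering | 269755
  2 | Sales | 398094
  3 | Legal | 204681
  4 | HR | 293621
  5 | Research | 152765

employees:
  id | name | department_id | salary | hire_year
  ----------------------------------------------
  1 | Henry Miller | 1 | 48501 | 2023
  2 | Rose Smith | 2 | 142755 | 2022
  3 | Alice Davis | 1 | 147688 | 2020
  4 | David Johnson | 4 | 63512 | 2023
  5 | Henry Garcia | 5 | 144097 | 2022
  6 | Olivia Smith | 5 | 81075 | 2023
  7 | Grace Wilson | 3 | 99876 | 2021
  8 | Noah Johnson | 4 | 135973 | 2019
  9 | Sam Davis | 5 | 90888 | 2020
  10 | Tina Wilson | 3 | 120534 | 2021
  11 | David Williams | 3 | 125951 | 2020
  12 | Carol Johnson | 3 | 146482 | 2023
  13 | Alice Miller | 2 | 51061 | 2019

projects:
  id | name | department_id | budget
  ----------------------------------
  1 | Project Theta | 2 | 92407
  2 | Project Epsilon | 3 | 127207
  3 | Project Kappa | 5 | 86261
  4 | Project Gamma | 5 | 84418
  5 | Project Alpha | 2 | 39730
SELECT name, budget FROM departments WHERE budget < (SELECT AVG(budget) FROM departments)

Execution result:
name | budget
Legal | 204681
Research | 152765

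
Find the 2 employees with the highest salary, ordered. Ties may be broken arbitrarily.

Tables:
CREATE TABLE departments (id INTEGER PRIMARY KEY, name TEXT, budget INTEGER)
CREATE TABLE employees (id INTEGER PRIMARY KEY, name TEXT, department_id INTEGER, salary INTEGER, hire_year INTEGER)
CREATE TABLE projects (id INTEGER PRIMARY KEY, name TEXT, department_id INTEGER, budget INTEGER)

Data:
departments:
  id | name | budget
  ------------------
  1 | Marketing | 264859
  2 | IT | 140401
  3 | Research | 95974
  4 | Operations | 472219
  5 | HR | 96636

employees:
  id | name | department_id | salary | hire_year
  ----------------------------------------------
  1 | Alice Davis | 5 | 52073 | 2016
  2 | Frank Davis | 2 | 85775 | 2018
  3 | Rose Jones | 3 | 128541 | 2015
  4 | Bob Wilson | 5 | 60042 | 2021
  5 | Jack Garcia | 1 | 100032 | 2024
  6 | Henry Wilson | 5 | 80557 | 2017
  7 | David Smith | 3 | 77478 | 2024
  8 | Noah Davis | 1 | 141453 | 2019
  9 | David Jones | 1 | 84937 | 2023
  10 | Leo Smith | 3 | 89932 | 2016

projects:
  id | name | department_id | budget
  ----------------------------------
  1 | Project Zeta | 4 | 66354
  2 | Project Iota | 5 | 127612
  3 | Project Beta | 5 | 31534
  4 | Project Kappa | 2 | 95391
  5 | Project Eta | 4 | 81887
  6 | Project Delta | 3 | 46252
SELECT name, salary FROM employees ORDER BY salary DESC LIMIT 2

Execution result:
name | salary
Noah Davis | 141453
Rose Jones | 128541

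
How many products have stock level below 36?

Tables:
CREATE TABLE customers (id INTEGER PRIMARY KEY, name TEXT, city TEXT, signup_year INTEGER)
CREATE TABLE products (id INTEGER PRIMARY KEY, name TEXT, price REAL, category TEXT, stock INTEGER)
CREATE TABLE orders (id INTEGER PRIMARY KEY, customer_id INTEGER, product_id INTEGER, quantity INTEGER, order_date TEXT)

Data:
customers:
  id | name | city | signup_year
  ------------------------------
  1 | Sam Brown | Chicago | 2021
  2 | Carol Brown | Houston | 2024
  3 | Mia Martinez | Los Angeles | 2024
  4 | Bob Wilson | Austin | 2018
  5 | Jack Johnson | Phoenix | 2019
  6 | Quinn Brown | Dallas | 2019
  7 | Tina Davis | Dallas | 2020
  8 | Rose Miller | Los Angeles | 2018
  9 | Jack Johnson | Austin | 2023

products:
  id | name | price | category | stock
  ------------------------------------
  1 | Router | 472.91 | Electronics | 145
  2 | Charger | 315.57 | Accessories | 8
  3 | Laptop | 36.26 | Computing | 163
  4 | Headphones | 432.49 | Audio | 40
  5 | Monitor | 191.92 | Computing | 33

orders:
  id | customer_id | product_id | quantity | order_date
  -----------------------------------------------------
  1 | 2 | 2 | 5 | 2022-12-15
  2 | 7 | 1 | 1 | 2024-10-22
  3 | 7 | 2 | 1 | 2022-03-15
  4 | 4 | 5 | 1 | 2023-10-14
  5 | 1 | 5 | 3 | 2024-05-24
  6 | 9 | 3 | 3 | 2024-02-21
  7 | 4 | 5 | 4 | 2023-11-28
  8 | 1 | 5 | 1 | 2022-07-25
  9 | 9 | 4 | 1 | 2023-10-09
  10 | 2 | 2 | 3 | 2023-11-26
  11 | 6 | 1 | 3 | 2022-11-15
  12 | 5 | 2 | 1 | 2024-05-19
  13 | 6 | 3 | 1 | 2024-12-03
SELECT COUNT(*) FROM products WHERE stock < 36

Execution result:
2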